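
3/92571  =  1/30857=0.00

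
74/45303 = 74/45303 = 0.00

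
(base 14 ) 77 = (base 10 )105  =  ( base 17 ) 63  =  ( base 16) 69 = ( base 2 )1101001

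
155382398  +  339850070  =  495232468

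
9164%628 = 372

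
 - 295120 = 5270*( - 56)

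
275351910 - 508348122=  - 232996212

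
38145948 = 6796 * 5613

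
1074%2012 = 1074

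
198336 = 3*66112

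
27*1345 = 36315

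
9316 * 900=8384400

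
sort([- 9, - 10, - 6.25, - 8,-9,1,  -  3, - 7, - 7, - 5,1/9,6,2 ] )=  [ - 10,  -  9, - 9, - 8, - 7, - 7, - 6.25, - 5, - 3 , 1/9,1,2,6]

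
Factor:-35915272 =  - 2^3*4489409^1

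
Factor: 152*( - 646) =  - 98192 = - 2^4 * 17^1*19^2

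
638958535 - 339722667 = 299235868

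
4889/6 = 814 + 5/6 = 814.83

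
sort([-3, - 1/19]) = [-3, - 1/19]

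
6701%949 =58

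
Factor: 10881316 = 2^2*2720329^1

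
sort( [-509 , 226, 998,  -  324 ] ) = [ - 509,  -  324,226  ,  998 ] 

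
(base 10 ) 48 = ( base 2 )110000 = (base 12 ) 40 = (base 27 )1l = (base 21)26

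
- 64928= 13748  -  78676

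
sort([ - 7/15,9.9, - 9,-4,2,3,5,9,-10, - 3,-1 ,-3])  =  [ - 10,-9 , - 4, - 3,-3, - 1, - 7/15,  2,3,5, 9,9.9 ] 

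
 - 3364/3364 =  - 1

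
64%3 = 1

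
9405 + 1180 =10585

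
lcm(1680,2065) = 99120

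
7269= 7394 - 125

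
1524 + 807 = 2331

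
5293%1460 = 913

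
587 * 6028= 3538436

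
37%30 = 7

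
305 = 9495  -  9190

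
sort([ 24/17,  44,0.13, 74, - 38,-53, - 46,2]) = [ - 53, - 46, -38, 0.13,24/17,  2,44,  74]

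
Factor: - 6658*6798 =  - 2^2*3^1*11^1*103^1*3329^1 = - 45261084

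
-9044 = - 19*476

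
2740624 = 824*3326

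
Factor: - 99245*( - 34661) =3439930945=5^1*11^1*23^2*137^1 * 863^1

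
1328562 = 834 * 1593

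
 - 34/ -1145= 34/1145 = 0.03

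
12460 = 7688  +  4772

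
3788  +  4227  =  8015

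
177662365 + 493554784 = 671217149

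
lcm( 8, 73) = 584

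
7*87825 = 614775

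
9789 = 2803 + 6986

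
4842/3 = 1614 = 1614.00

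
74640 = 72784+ 1856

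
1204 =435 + 769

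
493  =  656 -163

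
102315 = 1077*95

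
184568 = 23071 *8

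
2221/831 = 2 + 559/831 = 2.67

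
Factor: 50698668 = 2^2*3^1*4224889^1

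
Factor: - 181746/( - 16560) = 439/40 = 2^ (-3 ) * 5^(-1)*439^1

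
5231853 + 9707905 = 14939758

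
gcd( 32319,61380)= 9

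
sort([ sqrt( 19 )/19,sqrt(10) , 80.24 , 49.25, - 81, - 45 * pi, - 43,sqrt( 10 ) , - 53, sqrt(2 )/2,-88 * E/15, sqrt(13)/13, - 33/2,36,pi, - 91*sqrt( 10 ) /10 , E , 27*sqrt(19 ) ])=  [ - 45*pi , - 81,-53,  -  43, - 91* sqrt( 10 ) /10, - 33/2,  -  88*E/15,sqrt( 19 )/19,sqrt( 13) /13 , sqrt( 2 )/2, E, pi,  sqrt(10 ), sqrt( 10 ), 36, 49.25, 80.24,27*sqrt ( 19)]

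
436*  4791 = 2088876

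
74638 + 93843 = 168481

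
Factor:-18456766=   -  2^1*9228383^1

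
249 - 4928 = -4679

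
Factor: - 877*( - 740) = 2^2* 5^1*37^1*877^1 = 648980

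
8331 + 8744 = 17075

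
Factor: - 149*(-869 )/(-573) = -3^( - 1 )*11^1*79^1*149^1*191^( - 1 ) = - 129481/573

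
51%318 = 51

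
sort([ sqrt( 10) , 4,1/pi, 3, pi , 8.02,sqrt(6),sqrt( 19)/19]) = [ sqrt( 19)/19,1/pi, sqrt( 6 ),3,pi, sqrt(10 ),4, 8.02] 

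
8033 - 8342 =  - 309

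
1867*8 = 14936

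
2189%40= 29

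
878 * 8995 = 7897610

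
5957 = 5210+747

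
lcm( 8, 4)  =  8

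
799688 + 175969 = 975657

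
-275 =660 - 935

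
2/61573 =2/61573 = 0.00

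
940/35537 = 940/35537  =  0.03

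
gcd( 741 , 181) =1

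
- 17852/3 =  - 5951 + 1/3 = - 5950.67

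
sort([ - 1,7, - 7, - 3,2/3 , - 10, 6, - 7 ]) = [-10,-7, - 7, - 3,-1,2/3, 6, 7]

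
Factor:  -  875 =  - 5^3*7^1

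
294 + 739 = 1033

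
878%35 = 3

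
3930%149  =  56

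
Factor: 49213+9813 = 59026 = 2^1*11^1*2683^1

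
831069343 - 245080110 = 585989233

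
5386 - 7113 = -1727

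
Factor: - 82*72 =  - 2^4 * 3^2 * 41^1 = - 5904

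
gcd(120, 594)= 6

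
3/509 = 3/509 = 0.01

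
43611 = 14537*3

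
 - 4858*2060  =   - 10007480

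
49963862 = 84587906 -34624044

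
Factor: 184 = 2^3*23^1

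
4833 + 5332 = 10165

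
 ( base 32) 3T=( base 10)125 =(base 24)55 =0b1111101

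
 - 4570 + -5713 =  -10283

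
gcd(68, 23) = 1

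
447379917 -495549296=-48169379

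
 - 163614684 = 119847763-283462447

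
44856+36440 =81296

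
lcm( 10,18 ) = 90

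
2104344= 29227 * 72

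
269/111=269/111 = 2.42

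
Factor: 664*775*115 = 2^3 * 5^3 *23^1 * 31^1*83^1 = 59179000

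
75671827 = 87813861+-12142034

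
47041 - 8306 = 38735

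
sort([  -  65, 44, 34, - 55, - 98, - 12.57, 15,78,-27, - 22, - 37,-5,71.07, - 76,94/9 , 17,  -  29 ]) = [ - 98, - 76, - 65, - 55, -37,- 29,  -  27, - 22, - 12.57 , - 5,94/9,15, 17, 34, 44,  71.07,78] 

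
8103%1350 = 3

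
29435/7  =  4205= 4205.00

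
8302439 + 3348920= 11651359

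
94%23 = 2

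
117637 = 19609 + 98028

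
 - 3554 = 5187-8741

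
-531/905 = -1 + 374/905=- 0.59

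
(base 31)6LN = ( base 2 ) 1100100101000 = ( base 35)590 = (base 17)154E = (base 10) 6440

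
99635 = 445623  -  345988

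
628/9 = 628/9 = 69.78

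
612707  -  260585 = 352122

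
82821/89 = 82821/89 =930.57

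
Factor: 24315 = 3^1*5^1*1621^1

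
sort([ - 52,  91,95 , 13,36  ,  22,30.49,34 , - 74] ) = [ - 74, - 52, 13,22 , 30.49, 34, 36 , 91, 95 ]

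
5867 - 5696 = 171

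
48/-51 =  - 16/17 = - 0.94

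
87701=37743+49958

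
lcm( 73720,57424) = 5455280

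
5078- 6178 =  - 1100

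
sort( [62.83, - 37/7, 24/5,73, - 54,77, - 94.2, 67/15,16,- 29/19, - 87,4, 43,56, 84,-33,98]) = [-94.2 , - 87,-54, - 33, - 37/7, - 29/19,4,67/15,24/5,16  ,  43,56,62.83, 73,77,84, 98]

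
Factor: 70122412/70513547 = 2^2*13^( - 1)*67^( - 1)*73^( - 1 )*1109^( - 1)*17530603^1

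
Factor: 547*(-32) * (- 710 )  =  2^6*5^1*71^1*547^1 = 12427840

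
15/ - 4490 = - 3/898 = - 0.00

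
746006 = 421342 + 324664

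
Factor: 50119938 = 2^1*3^3 * 11^1*84377^1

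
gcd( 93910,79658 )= 2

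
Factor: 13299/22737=31^1*53^(-1 ) = 31/53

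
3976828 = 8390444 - 4413616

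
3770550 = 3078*1225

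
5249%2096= 1057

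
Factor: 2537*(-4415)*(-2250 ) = 2^1 * 3^2*5^4*43^1*59^1*883^1=25201923750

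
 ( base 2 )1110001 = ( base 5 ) 423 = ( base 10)113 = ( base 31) 3k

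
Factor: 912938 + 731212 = 2^1*3^1 * 5^2*97^1*113^1 = 1644150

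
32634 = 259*126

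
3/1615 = 3/1615 = 0.00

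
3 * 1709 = 5127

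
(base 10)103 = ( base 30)3D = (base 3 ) 10211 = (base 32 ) 37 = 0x67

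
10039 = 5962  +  4077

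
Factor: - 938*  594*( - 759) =2^2*3^4*7^1*11^2*23^1*67^1 = 422893548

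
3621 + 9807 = 13428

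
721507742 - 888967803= -167460061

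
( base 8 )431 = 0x119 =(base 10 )281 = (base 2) 100011001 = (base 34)89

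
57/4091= 57/4091 =0.01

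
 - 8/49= - 8/49= -0.16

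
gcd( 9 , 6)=3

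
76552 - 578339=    - 501787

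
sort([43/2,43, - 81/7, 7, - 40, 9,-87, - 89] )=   [ -89 , - 87,  -  40,-81/7,7, 9,43/2,43 ] 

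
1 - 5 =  - 4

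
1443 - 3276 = -1833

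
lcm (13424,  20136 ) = 40272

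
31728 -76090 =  - 44362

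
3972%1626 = 720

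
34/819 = 34/819 = 0.04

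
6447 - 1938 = 4509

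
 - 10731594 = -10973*978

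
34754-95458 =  - 60704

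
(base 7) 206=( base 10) 104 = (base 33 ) 35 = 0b1101000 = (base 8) 150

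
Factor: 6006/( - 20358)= - 77/261 = - 3^(-2) * 7^1*11^1*29^(-1)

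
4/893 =4/893 = 0.00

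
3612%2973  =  639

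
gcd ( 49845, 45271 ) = 1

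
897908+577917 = 1475825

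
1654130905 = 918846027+735284878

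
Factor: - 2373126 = -2^1*3^1*7^1*56503^1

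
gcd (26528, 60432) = 16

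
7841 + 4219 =12060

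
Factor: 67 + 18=85 = 5^1*17^1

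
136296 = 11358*12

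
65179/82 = 794+71/82=794.87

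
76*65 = 4940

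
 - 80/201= - 1 + 121/201= - 0.40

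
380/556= 95/139 = 0.68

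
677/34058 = 677/34058 = 0.02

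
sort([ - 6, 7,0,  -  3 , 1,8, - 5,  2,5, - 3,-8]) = [ - 8, - 6,  -  5  , - 3,  -  3,  0 , 1, 2,  5,7,8 ] 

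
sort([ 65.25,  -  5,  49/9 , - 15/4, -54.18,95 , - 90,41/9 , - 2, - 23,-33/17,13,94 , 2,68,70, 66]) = [ - 90, - 54.18, - 23,- 5, - 15/4, - 2 ,  -  33/17,2,41/9,  49/9, 13,65.25,66,68,70,94,95]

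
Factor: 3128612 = 2^2*17^1*139^1*331^1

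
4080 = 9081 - 5001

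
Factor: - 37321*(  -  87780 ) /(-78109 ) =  - 172423020/4111 = - 2^2 * 3^1*5^1*7^1*11^1*4111^( - 1 )*37321^1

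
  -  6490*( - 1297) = 8417530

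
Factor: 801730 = 2^1  *5^1*80173^1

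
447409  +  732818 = 1180227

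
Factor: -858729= -3^1 *286243^1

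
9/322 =9/322  =  0.03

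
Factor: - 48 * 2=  - 96 = -2^5*3^1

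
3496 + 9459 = 12955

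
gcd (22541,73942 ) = 1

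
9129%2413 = 1890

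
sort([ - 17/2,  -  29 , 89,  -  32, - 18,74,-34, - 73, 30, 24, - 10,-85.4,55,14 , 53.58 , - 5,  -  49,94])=[ - 85.4,- 73, - 49 , - 34, - 32,-29, - 18 , - 10, - 17/2, - 5,14,  24,30,53.58, 55,74 , 89,94] 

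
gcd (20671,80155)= 1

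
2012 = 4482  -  2470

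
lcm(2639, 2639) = 2639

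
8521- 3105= 5416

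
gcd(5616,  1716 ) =156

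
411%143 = 125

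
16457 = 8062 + 8395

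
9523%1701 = 1018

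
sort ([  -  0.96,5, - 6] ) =[-6 ,- 0.96,5]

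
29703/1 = 29703 = 29703.00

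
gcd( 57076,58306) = 2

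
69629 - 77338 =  - 7709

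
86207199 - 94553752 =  - 8346553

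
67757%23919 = 19919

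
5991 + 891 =6882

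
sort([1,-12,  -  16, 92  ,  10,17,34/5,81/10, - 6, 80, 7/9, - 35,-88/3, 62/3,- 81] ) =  [ - 81,-35,-88/3,-16, - 12,-6, 7/9, 1,34/5,81/10,10, 17,  62/3,80,92 ]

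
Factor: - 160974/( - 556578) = 271/937 = 271^1*937^( - 1 ) 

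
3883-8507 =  - 4624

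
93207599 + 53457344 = 146664943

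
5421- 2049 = 3372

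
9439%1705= 914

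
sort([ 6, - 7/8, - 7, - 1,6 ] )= [-7, - 1, - 7/8,6 , 6 ] 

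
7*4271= 29897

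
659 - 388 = 271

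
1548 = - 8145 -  - 9693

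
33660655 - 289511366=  - 255850711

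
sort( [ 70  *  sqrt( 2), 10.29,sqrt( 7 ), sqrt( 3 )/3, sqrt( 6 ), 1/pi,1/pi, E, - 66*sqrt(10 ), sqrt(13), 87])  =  [  -  66*sqrt(10 ), 1/pi, 1/pi,  sqrt( 3 )/3, sqrt ( 6 ),  sqrt(7), E, sqrt (13), 10.29, 87, 70*sqrt (2) ]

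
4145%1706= 733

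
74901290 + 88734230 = 163635520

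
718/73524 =359/36762 = 0.01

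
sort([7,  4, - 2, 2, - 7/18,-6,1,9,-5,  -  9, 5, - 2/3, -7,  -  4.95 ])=[-9, - 7 ,-6, - 5,-4.95, - 2, - 2/3, - 7/18, 1,2, 4, 5,7, 9 ] 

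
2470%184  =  78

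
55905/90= 621+1/6 = 621.17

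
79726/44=1811 + 21/22= 1811.95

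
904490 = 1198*755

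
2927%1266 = 395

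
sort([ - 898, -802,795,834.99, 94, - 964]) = [ -964,- 898, - 802, 94, 795, 834.99 ] 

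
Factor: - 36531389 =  - 239^1* 152851^1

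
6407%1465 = 547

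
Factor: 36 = 2^2*3^2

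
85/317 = 85/317 = 0.27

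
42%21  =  0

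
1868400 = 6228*300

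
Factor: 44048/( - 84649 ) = - 2^4*  2753^1*84649^( - 1 ) 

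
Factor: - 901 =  - 17^1*53^1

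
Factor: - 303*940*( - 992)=282541440 = 2^7*3^1*5^1* 31^1*47^1*101^1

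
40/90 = 4/9 = 0.44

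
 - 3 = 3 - 6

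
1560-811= 749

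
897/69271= 897/69271 = 0.01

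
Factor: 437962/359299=2^1*7^2*41^1* 109^1*359299^( - 1)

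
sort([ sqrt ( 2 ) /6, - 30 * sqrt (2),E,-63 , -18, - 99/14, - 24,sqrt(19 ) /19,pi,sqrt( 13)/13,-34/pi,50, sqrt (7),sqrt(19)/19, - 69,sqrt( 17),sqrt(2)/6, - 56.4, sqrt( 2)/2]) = [ - 69  , - 63, - 56.4 , - 30 * sqrt(2),-24, - 18,- 34/pi , - 99/14,  sqrt( 19)/19,  sqrt( 19 ) /19, sqrt( 2)/6, sqrt(2 )/6 , sqrt(13 ) /13,sqrt(2 )/2,sqrt(7 ),E,pi, sqrt(17), 50 ] 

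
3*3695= 11085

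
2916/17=171 + 9/17 =171.53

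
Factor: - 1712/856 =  - 2^1 =- 2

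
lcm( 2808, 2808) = 2808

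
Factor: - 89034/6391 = - 8094/581= - 2^1*3^1*7^(  -  1)*19^1*71^1 * 83^( - 1 )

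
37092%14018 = 9056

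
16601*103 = 1709903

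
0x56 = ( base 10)86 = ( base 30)2q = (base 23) 3h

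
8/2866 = 4/1433 = 0.00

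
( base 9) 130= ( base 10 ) 108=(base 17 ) 66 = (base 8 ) 154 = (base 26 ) 44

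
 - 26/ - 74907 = 26/74907 = 0.00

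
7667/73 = 7667/73 = 105.03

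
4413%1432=117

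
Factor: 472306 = 2^1*236153^1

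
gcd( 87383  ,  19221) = 1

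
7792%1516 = 212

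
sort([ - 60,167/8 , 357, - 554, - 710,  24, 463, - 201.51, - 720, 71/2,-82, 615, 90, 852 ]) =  [ - 720, - 710,  -  554, - 201.51, - 82, - 60,167/8, 24, 71/2, 90,357, 463,  615,852 ] 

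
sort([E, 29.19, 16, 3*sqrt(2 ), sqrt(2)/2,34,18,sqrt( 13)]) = [ sqrt(2 )/2,E,sqrt( 13),3*sqrt( 2), 16, 18 , 29.19,34]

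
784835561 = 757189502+27646059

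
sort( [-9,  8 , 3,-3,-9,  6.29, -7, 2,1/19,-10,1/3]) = [ - 10, - 9,-9 , - 7, - 3,  1/19, 1/3, 2 , 3,6.29,8]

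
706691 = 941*751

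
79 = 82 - 3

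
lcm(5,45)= 45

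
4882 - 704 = 4178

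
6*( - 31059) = - 186354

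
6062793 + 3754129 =9816922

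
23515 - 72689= -49174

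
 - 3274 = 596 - 3870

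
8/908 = 2/227 = 0.01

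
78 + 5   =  83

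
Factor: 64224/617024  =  2007/19282 = 2^(  -  1)*3^2*31^(- 1)*223^1*311^( - 1)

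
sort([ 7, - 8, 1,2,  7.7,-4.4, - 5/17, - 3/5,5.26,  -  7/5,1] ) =[ - 8, - 4.4, - 7/5,-3/5, - 5/17,1, 1, 2 , 5.26 , 7,7.7] 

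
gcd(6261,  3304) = 1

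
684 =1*684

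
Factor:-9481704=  - 2^3*3^1*23^1 * 89^1 * 193^1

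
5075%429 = 356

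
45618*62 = 2828316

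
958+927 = 1885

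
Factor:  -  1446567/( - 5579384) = 2^( - 3)*3^1*482189^1*697423^( - 1) 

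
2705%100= 5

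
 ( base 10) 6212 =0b1100001000100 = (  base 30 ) 6r2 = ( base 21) E1H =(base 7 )24053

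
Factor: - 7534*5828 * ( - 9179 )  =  2^3 * 31^1 * 47^1*67^1*137^1*3767^1 = 403032927208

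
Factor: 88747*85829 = 85829^1*88747^1 = 7617066263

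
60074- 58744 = 1330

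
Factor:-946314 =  - 2^1*3^2*19^1*2767^1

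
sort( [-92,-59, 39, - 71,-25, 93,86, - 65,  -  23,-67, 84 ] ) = [ - 92  , -71, - 67,-65, - 59, - 25, - 23, 39, 84,86, 93 ]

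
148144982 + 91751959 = 239896941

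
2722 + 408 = 3130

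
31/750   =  31/750= 0.04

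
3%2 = 1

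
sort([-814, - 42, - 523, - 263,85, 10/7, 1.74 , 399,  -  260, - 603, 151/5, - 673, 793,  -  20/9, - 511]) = [ - 814, - 673, -603, - 523, - 511,- 263, - 260, - 42, - 20/9,  10/7,1.74, 151/5, 85, 399 , 793 ]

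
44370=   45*986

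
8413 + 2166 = 10579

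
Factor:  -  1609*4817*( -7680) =59524247040 = 2^9*3^1*5^1*1609^1*4817^1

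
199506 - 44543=154963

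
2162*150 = 324300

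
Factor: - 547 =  - 547^1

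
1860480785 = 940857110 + 919623675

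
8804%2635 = 899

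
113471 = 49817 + 63654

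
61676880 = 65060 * 948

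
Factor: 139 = 139^1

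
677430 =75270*9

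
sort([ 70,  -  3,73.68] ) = [- 3, 70, 73.68]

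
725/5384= 725/5384 = 0.13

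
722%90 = 2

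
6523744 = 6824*956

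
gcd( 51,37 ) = 1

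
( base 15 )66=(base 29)39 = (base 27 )3f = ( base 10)96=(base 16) 60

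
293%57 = 8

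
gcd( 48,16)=16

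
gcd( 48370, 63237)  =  1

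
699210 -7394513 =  - 6695303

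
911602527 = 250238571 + 661363956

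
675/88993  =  675/88993 = 0.01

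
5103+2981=8084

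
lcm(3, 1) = 3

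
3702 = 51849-48147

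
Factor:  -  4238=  - 2^1*13^1*163^1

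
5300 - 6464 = -1164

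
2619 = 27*97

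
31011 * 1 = 31011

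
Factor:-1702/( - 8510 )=1/5  =  5^( - 1) 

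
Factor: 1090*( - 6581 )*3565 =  - 25572778850 = - 2^1 * 5^2 * 23^1*31^1 * 109^1*6581^1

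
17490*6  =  104940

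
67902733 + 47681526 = 115584259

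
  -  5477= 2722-8199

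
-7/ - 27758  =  7/27758 = 0.00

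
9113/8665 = 9113/8665 = 1.05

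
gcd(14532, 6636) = 84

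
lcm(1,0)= 0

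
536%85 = 26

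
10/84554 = 5/42277 = 0.00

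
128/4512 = 4/141 =0.03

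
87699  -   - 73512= 161211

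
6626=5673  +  953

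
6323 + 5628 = 11951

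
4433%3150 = 1283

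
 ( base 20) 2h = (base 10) 57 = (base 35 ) 1M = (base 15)3C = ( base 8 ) 71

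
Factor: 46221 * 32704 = 2^6*3^1*7^2*31^1*71^1*73^1 = 1511611584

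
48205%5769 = 2053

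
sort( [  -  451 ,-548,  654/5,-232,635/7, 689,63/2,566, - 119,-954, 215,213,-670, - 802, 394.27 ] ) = [-954, - 802,-670, - 548,-451,-232, - 119, 63/2,635/7, 654/5,213,215,  394.27,566, 689] 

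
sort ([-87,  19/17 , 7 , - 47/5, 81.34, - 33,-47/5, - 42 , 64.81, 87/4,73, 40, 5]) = [ -87 , - 42 ,  -  33,-47/5, - 47/5,19/17,5, 7 , 87/4, 40,64.81, 73, 81.34]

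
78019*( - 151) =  - 11780869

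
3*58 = 174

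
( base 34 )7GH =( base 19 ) 14I8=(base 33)7v7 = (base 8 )20715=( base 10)8653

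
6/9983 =6/9983=0.00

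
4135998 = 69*59942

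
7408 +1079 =8487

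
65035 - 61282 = 3753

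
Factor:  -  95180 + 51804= - 43376 = -2^4*2711^1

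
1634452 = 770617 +863835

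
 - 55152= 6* (  -  9192)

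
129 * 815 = 105135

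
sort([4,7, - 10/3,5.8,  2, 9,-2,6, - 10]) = [ - 10, - 10/3, - 2,2 , 4,  5.8 , 6,7,9]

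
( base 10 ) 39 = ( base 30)19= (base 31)18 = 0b100111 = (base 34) 15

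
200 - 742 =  - 542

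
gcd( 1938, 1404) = 6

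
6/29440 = 3/14720 = 0.00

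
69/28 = 2 + 13/28 = 2.46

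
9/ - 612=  - 1 + 67/68=- 0.01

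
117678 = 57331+60347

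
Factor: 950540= 2^2*5^1*47527^1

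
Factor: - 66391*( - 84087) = 3^2*13^1*5107^1* 9343^1 = 5582620017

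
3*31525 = 94575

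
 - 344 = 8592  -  8936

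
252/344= 63/86 = 0.73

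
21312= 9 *2368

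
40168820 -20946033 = 19222787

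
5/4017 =5/4017 = 0.00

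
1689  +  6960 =8649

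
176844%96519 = 80325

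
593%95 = 23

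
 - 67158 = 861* ( - 78)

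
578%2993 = 578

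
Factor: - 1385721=-3^3*17^1*3019^1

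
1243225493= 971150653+272074840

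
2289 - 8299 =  - 6010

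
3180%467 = 378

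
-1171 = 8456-9627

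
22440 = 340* 66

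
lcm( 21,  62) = 1302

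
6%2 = 0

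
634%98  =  46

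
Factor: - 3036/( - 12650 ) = 2^1*3^1*5^( - 2) = 6/25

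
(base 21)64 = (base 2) 10000010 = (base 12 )AA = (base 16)82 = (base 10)130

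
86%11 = 9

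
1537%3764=1537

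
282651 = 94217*3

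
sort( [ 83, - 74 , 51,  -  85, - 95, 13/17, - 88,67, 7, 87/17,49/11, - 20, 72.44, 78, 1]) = [ - 95, - 88, - 85,  -  74, - 20, 13/17, 1,49/11, 87/17,7, 51,67, 72.44,  78 , 83]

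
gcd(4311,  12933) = 4311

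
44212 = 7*6316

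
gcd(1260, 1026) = 18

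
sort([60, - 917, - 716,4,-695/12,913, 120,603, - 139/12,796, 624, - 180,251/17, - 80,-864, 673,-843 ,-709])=[ - 917,-864,- 843, - 716,-709,-180, -80, -695/12,-139/12 , 4 , 251/17, 60,120, 603, 624, 673,796,913 ] 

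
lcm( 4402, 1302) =92442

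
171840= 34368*5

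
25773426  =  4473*5762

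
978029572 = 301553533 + 676476039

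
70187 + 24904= 95091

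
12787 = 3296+9491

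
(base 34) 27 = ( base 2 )1001011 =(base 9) 83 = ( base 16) 4b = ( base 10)75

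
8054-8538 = -484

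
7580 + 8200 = 15780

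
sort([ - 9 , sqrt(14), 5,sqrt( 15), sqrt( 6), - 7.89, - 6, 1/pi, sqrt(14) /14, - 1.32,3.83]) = [  -  9,-7.89, - 6, - 1.32, sqrt(14)/14, 1/pi,  sqrt(6), sqrt(14 ), 3.83,  sqrt (15), 5 ]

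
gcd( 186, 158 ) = 2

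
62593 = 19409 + 43184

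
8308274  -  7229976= 1078298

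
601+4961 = 5562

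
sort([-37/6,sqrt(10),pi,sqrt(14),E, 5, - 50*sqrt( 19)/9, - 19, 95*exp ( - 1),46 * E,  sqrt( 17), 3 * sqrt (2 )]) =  [ - 50*sqrt(19)/9, - 19,-37/6,E,pi, sqrt (10), sqrt( 14), sqrt ( 17 ),3 * sqrt( 2 ), 5,95*exp( - 1),  46*E ]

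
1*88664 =88664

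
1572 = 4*393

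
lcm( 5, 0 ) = 0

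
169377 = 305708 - 136331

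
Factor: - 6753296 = -2^4*11^1 * 38371^1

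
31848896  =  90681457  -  58832561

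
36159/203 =36159/203 = 178.12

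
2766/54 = 51 + 2/9 =51.22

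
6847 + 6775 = 13622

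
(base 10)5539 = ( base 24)9EJ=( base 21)cbg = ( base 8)12643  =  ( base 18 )h1d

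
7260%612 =528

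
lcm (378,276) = 17388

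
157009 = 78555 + 78454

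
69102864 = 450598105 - 381495241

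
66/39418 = 33/19709 =0.00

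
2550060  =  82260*31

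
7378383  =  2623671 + 4754712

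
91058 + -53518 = 37540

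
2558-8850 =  - 6292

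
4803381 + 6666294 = 11469675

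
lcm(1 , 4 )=4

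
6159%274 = 131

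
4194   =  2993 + 1201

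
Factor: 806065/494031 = 3^( - 1 )*5^1*13^1 * 12401^1 * 164677^( - 1 )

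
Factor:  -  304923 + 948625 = 643702=2^1*321851^1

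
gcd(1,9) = 1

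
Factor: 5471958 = 2^1*3^1*839^1*1087^1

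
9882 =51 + 9831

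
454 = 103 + 351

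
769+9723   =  10492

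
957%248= 213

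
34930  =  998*35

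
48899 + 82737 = 131636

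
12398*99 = 1227402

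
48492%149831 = 48492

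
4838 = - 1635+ 6473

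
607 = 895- 288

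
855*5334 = 4560570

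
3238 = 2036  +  1202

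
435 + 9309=9744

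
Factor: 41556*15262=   2^3*3^1*13^1*587^1*3463^1 = 634227672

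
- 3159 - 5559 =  - 8718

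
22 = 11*2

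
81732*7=572124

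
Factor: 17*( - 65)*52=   -  57460 = -2^2*5^1*13^2*17^1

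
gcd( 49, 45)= 1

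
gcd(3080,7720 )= 40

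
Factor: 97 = 97^1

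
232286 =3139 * 74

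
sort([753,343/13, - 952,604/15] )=[  -  952, 343/13, 604/15 , 753 ] 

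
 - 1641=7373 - 9014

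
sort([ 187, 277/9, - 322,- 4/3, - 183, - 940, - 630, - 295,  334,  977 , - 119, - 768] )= [ - 940, - 768,- 630 , - 322, - 295, - 183 , -119,- 4/3, 277/9, 187,  334, 977]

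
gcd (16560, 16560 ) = 16560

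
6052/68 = 89 = 89.00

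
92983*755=70202165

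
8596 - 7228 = 1368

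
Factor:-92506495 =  - 5^1*3701^1* 4999^1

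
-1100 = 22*(-50) 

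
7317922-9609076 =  - 2291154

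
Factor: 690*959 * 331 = 219026010 = 2^1*3^1*5^1*7^1*23^1 *137^1*331^1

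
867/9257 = 867/9257 = 0.09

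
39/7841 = 39/7841= 0.00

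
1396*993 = 1386228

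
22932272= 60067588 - 37135316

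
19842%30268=19842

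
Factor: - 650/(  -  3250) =5^( - 1)  =  1/5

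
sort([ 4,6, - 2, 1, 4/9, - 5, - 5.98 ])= [ - 5.98, - 5, - 2,4/9,1,4,6] 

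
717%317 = 83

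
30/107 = 30/107 = 0.28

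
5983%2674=635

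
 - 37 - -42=5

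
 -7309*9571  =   - 69954439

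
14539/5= 14539/5 = 2907.80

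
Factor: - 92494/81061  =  -2^1*449^1*787^ ( - 1) = - 898/787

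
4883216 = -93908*( - 52 ) 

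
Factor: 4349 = 4349^1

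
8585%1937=837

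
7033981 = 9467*743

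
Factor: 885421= 885421^1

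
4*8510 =34040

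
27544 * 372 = 10246368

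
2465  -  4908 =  - 2443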